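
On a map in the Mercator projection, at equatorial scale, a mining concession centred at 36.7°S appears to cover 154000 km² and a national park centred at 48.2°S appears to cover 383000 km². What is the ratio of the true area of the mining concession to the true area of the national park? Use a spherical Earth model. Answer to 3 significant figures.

Mercator's areal exaggeration is sec²φ; hence true area = (apparent area) · cos²φ.
True area of mining concession: 154000 × cos²(36.7°) = 154000 × 0.6428 = 99000 km².
True area of national park: 383000 × cos²(48.2°) = 383000 × 0.4443 = 170200 km².
Ratio = 99000 / 170200 ≈ 0.582.

0.582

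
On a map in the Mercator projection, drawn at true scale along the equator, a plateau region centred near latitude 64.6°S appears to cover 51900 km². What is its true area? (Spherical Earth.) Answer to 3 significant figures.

Mercator is conformal, so the point scale is isotropic: h = k = sec φ = 1/cos φ.
Areal scale = k² = sec²φ = 1/cos²(64.6°) = 1/0.4289² = 5.435.
True area = apparent / (areal scale) = 51900 / 5.435 ≈ 9550 km².

9550 km²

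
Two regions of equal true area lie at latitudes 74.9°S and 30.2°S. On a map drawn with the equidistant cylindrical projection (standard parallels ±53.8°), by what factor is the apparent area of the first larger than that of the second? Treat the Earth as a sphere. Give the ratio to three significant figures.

3.32

In the equirectangular projection with standard parallel φ₀ = 53.8° (x = Rλ cos φ₀, y = Rφ), meridians are true-scale (h = 1) and the parallel scale is k = cos φ₀ / cos φ.
Areal scale at 74.9°: h·k = 1.000 × 2.267 = 2.267.
Areal scale at 30.2°: h·k = 1.000 × 0.6834 = 0.6834.
Ratio = 2.267/0.6834 ≈ 3.32.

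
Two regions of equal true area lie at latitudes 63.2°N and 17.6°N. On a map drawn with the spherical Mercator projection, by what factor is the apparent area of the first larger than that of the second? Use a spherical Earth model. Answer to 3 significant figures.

On Mercator, area is exaggerated by sec²φ = 1/cos²φ.
At 63.2°: sec²(63.2°) = 1/0.4509² = 4.919.
At 17.6°: sec²(17.6°) = 1/0.9532² = 1.101.
Ratio = 4.919/1.101 = cos²(17.6°)/cos²(63.2°) ≈ 4.47.

4.47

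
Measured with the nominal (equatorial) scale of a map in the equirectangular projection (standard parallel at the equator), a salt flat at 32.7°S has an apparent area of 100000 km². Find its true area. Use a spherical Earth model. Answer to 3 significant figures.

84200 km²

Plate carrée maps x = Rλ, y = Rφ. The meridian scale is h = 1 and the parallel scale is k = 1/cos φ = sec φ.
Areal scale = h·k = 1 × sec φ; at 32.7°, h = 1.000, k = 1.188, so h·k = 1.188.
True area = apparent / (areal scale) = 100000 / 1.188 ≈ 84200 km².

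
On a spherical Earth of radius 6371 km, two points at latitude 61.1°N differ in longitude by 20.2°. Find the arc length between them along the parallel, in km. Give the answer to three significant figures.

1090 km

Arc length along a parallel = R cos φ · Δλ (with Δλ in radians).
= 6371 × cos 61.1° × (20.2° × π/180) = 6371 × 0.4833 × 0.3526 ≈ 1090 km.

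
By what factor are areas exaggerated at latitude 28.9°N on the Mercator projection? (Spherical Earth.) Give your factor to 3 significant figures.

Mercator is conformal, so the point scale is isotropic: h = k = sec φ = 1/cos φ.
Areal scale = k² = sec²φ = 1/cos²(28.9°) = 1/0.8755² = 1.305.

1.30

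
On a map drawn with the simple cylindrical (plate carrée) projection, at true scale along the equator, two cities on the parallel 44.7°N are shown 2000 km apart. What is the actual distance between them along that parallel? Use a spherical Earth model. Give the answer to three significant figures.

Plate carrée maps x = Rλ, y = Rφ. The meridian scale is h = 1 and the parallel scale is k = 1/cos φ = sec φ.
Along the parallel at 44.7°, map distances are exaggerated by k = sec 44.7° = 1.407.
True distance = 2000 / 1.407 = 2000 × cos 44.7° ≈ 1420 km.

1420 km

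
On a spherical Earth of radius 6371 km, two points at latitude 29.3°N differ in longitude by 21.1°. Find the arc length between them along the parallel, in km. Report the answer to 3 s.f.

2050 km

Arc length along a parallel = R cos φ · Δλ (with Δλ in radians).
= 6371 × cos 29.3° × (21.1° × π/180) = 6371 × 0.8721 × 0.3683 ≈ 2050 km.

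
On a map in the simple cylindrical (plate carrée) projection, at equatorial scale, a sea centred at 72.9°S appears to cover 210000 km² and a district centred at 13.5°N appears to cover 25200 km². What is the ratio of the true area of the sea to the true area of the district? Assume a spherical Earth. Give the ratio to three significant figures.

Plate carrée has h = 1 and k = sec φ, giving areal scale sec φ; true area = (apparent area) · cos φ.
True area of sea: 210000 × cos(72.9°) = 210000 × 0.2940 = 61750 km².
True area of district: 25200 × cos(13.5°) = 25200 × 0.9724 = 24500 km².
Ratio = 61750 / 24500 ≈ 2.52.

2.52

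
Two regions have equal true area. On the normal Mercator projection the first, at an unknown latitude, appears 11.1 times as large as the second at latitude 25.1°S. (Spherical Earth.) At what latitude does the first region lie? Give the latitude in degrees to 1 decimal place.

On Mercator, (apparent₁)/(apparent₂) = sec²φ₁ / sec²φ₂ when true areas are equal.
cos²φ₂ / cos²φ₁ = 11.1  ⇒  cos φ₁ = cos 25.1° / √11.1 = 0.9056/3.332 = 0.2718.
φ₁ = arccos(0.2718) ≈ 74.2°.

74.2°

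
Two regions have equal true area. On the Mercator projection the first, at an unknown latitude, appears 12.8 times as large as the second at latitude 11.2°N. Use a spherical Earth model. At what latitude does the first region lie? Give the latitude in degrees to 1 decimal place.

On Mercator, (apparent₁)/(apparent₂) = sec²φ₁ / sec²φ₂ when true areas are equal.
cos²φ₂ / cos²φ₁ = 12.8  ⇒  cos φ₁ = cos 11.2° / √12.8 = 0.9810/3.578 = 0.2742.
φ₁ = arccos(0.2742) ≈ 74.1°.

74.1°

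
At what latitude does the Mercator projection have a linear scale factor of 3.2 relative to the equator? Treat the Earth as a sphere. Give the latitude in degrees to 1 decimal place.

Mercator scale is k = sec φ = 1/cos φ.
1/cos φ = 3.2  ⇒  cos φ = 0.3125  ⇒  φ = arccos(0.3125) ≈ 71.8°.

71.8°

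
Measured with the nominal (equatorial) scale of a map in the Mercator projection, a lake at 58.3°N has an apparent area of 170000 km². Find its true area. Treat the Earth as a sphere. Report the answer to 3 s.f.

For Mercator, h = k = sec φ (a conformal cylindrical projection has a single point scale, 1/cos φ).
Areal scale = k² = sec²φ = 1/cos²(58.3°) = 1/0.5255² = 3.622.
True area = apparent / (areal scale) = 170000 / 3.622 ≈ 46900 km².

46900 km²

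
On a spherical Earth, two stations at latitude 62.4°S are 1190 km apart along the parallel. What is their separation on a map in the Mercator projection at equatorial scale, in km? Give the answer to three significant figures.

2570 km

Mercator is conformal, so the point scale is isotropic: h = k = sec φ = 1/cos φ.
Along the parallel, k = sec 62.4° = 1/0.4633 = 2.158.
Map distance = 1190 × 2.158 ≈ 2570 km.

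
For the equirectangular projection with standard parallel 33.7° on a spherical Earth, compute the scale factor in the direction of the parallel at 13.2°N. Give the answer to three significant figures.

0.855

With standard parallel φ₀ = 33.7°, the equirectangular projection gives x = Rλ cos φ₀, y = Rφ, so h = 1 and k = cos 33.7° / cos φ.
k = cos 33.7° / cos 13.2° = 0.8320/0.9736 = 0.8545.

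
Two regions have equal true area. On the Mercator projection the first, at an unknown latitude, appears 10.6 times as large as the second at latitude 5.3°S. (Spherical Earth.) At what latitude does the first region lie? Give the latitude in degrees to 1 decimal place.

Mercator areal scale is sec²φ, so apparent-area ratio = sec²φ₁ / sec²φ₂ = cos²φ₂ / cos²φ₁.
cos²φ₂ / cos²φ₁ = 10.6  ⇒  cos φ₁ = cos 5.3° / √10.6 = 0.9957/3.256 = 0.3058.
φ₁ = arccos(0.3058) ≈ 72.2°.

72.2°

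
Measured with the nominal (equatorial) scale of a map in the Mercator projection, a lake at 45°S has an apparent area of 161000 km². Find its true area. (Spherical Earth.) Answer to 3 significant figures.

80500 km²

For Mercator, h = k = sec φ (a conformal cylindrical projection has a single point scale, 1/cos φ).
Areal scale = k² = sec²φ = 1/cos²(45°) = 1/0.7071² = 2.000.
True area = apparent / (areal scale) = 161000 / 2.000 ≈ 80500 km².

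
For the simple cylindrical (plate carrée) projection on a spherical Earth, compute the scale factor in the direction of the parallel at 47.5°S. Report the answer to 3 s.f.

1.48

In the plate carrée (x = Rλ, y = Rφ), meridians are true-scale (h = 1) and parallels are stretched by k = sec φ.
k = 1/cos 47.5° = 1/0.6756 = 1.480.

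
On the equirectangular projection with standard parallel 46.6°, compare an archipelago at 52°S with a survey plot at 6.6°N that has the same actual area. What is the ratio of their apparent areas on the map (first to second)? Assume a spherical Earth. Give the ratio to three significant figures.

In the equirectangular projection with standard parallel φ₀ = 46.6° (x = Rλ cos φ₀, y = Rφ), meridians are true-scale (h = 1) and the parallel scale is k = cos φ₀ / cos φ.
Areal scale at 52°: h·k = 1.000 × 1.116 = 1.116.
Areal scale at 6.6°: h·k = 1.000 × 0.6917 = 0.6917.
Ratio = 1.116/0.6917 ≈ 1.61.

1.61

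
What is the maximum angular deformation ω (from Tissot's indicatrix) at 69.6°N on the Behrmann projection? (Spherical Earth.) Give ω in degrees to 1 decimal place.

92.3°

The Behrmann projection is cylindrical equal-area with φ₀ = 30°. A cylindrical equal-area projection with standard parallel φ₀ has meridian scale h = cos φ / cos φ₀ and parallel scale k = cos φ₀ / cos φ (so areas are preserved, h·k = 1).
At 69.6°: h = 0.4025, k = 2.484; principal scales a = 2.484, b = 0.4025.
sin(ω/2) = (a − b)/(a + b) = 2.082/2.887 = 0.7212, so ω = 2 arcsin(0.7212) ≈ 92.3°.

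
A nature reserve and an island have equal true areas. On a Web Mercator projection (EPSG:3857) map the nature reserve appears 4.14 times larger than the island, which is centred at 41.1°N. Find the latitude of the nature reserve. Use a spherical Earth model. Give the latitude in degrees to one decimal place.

68.3°

Mercator areal scale is sec²φ, so apparent-area ratio = sec²φ₁ / sec²φ₂ = cos²φ₂ / cos²φ₁.
cos²φ₂ / cos²φ₁ = 4.14  ⇒  cos φ₁ = cos 41.1° / √4.14 = 0.7536/2.035 = 0.3704.
φ₁ = arccos(0.3704) ≈ 68.3°.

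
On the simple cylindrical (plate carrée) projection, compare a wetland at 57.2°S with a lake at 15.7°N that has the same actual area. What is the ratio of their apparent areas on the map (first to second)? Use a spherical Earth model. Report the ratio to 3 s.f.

For the equirectangular projection with φ₀ = 0 (plate carrée), h = 1 along meridians and k = sec φ along parallels.
Areal scale at 57.2°: h·k = 1.000 × 1.846 = 1.846.
Areal scale at 15.7°: h·k = 1.000 × 1.039 = 1.039.
Ratio = 1.846/1.039 ≈ 1.78.

1.78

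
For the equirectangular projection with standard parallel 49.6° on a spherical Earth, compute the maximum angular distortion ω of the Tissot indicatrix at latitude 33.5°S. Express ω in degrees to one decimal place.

14.4°

The equidistant cylindrical projection with φ₀ = 49.6° has h = 1 (meridians true) and k = cos φ₀ / cos φ along parallels.
At 33.5°: h = 1.000, k = 0.7772; principal scales a = 1.000, b = 0.7772.
sin(ω/2) = (a − b)/(a + b) = 0.2228/1.777 = 0.1253, so ω = 2 arcsin(0.1253) ≈ 14.4°.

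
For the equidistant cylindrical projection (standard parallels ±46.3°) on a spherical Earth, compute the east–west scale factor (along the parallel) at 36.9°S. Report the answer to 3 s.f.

With standard parallel φ₀ = 46.3°, the equirectangular projection gives x = Rλ cos φ₀, y = Rφ, so h = 1 and k = cos 46.3° / cos φ.
k = cos 46.3° / cos 36.9° = 0.6909/0.7997 = 0.8639.

0.864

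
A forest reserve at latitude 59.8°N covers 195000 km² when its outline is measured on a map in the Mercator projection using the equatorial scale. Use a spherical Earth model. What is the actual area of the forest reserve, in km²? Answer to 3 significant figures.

49300 km²

For Mercator, h = k = sec φ (a conformal cylindrical projection has a single point scale, 1/cos φ).
Areal scale = k² = sec²φ = 1/cos²(59.8°) = 1/0.5030² = 3.952.
True area = apparent / (areal scale) = 195000 / 3.952 ≈ 49300 km².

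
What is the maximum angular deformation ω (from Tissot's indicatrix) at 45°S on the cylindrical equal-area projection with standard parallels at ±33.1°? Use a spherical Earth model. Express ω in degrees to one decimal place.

19.3°

A cylindrical equal-area projection with standard parallel φ₀ has meridian scale h = cos φ / cos φ₀ and parallel scale k = cos φ₀ / cos φ (so areas are preserved, h·k = 1).
At 45°: h = 0.8441, k = 1.185; principal scales a = 1.185, b = 0.8441.
sin(ω/2) = (a − b)/(a + b) = 0.3406/2.029 = 0.1679, so ω = 2 arcsin(0.1679) ≈ 19.3°.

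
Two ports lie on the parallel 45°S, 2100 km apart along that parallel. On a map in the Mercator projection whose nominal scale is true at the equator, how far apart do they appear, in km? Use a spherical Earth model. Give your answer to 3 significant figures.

2970 km

The Mercator projection is conformal; its linear scale factor is the same in every direction and equals sec φ = 1/cos φ.
Along the parallel, k = sec 45° = 1/0.7071 = 1.414.
Map distance = 2100 × 1.414 ≈ 2970 km.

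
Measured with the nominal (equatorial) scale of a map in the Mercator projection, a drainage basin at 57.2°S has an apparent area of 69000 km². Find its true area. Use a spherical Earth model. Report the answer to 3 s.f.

20200 km²

The Mercator projection is conformal; its linear scale factor is the same in every direction and equals sec φ = 1/cos φ.
Areal scale = k² = sec²φ = 1/cos²(57.2°) = 1/0.5417² = 3.408.
True area = apparent / (areal scale) = 69000 / 3.408 ≈ 20200 km².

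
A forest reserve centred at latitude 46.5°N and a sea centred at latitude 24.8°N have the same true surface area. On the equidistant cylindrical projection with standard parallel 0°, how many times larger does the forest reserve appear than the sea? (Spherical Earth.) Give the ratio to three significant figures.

1.32

In the plate carrée (x = Rλ, y = Rφ), meridians are true-scale (h = 1) and parallels are stretched by k = sec φ.
Areal scale at 46.5°: h·k = 1.000 × 1.453 = 1.453.
Areal scale at 24.8°: h·k = 1.000 × 1.102 = 1.102.
Ratio = 1.453/1.102 ≈ 1.32.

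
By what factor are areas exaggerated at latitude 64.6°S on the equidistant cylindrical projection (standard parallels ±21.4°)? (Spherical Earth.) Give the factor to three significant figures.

2.17

With standard parallel φ₀ = 21.4°, the equirectangular projection gives x = Rλ cos φ₀, y = Rφ, so h = 1 and k = cos 21.4° / cos φ.
Areal scale = h·k = 1 × cos φ₀ / cos φ; at 64.6°, h = 1.000, k = 2.171, so h·k = 2.171.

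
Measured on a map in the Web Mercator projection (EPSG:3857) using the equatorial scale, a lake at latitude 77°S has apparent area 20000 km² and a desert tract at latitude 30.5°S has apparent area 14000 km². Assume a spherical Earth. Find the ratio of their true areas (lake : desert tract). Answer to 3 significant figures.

Mercator's areal exaggeration is sec²φ; hence true area = (apparent area) · cos²φ.
True area of lake: 20000 × cos²(77°) = 20000 × 0.05060 = 1012 km².
True area of desert tract: 14000 × cos²(30.5°) = 14000 × 0.7424 = 10390 km².
Ratio = 1012 / 10390 ≈ 0.0974.

0.0974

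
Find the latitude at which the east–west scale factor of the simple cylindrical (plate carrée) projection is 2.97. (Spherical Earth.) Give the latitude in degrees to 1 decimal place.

70.3°

Plate carrée: h = 1, k = sec φ along parallels.
sec φ = 2.97  ⇒  cos φ = 0.3367  ⇒  φ ≈ 70.3°.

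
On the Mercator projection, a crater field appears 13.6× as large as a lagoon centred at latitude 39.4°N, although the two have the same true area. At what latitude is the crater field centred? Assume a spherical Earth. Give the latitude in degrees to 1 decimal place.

For equal true areas on Mercator, apparent areas scale as sec²φ, so the ratio is cos²φ₂ / cos²φ₁.
cos²φ₂ / cos²φ₁ = 13.6  ⇒  cos φ₁ = cos 39.4° / √13.6 = 0.7727/3.688 = 0.2095.
φ₁ = arccos(0.2095) ≈ 77.9°.

77.9°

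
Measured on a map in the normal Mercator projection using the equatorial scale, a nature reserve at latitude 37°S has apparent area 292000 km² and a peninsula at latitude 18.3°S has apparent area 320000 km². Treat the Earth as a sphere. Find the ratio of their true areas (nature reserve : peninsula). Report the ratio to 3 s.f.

0.646

On Mercator the areal scale is sec²φ, so true area = apparent × cos²φ.
True area of nature reserve: 292000 × cos²(37°) = 292000 × 0.6378 = 186200 km².
True area of peninsula: 320000 × cos²(18.3°) = 320000 × 0.9014 = 288500 km².
Ratio = 186200 / 288500 ≈ 0.646.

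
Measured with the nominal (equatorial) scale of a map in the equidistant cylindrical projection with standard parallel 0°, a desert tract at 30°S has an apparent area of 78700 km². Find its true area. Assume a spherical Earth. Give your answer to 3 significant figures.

For the equirectangular projection with φ₀ = 0 (plate carrée), h = 1 along meridians and k = sec φ along parallels.
Areal scale = h·k = 1 × sec φ; at 30°, h = 1.000, k = 1.155, so h·k = 1.155.
True area = apparent / (areal scale) = 78700 / 1.155 ≈ 68200 km².

68200 km²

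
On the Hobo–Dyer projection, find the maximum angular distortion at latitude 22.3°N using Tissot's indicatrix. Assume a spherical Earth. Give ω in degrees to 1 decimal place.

17.5°

Hobo–Dyer is a cylindrical equal-area projection with standard parallels at ±37.5°. For cylindrical equal-area with standard parallel φ₀, h = cos φ / cos φ₀ and k = cos φ₀ / cos φ, so h·k = 1.
At 22.3°: h = 1.166, k = 0.8575; principal scales a = 1.166, b = 0.8575.
sin(ω/2) = (a − b)/(a + b) = 0.3087/2.024 = 0.1526, so ω = 2 arcsin(0.1526) ≈ 17.5°.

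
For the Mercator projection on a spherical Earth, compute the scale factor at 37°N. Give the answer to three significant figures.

For Mercator, h = k = sec φ (a conformal cylindrical projection has a single point scale, 1/cos φ).
k = 1/cos 37° = 1/0.7986 = 1.252.

1.25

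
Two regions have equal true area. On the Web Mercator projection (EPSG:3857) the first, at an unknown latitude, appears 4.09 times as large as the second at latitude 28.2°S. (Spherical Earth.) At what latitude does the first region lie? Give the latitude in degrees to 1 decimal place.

64.2°

On Mercator, (apparent₁)/(apparent₂) = sec²φ₁ / sec²φ₂ when true areas are equal.
cos²φ₂ / cos²φ₁ = 4.09  ⇒  cos φ₁ = cos 28.2° / √4.09 = 0.8813/2.022 = 0.4358.
φ₁ = arccos(0.4358) ≈ 64.2°.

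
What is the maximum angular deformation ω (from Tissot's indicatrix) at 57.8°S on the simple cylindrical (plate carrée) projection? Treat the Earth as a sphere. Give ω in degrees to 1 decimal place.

For the equirectangular projection with φ₀ = 0 (plate carrée), h = 1 along meridians and k = sec φ along parallels.
At 57.8°: h = 1.000, k = 1.877; principal scales a = 1.877, b = 1.000.
sin(ω/2) = (a − b)/(a + b) = 0.8766/2.877 = 0.3047, so ω = 2 arcsin(0.3047) ≈ 35.5°.

35.5°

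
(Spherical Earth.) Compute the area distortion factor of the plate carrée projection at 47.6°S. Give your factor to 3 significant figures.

Plate carrée maps x = Rλ, y = Rφ. The meridian scale is h = 1 and the parallel scale is k = 1/cos φ = sec φ.
Areal scale = h·k = 1 × sec φ; at 47.6°, h = 1.000, k = 1.483, so h·k = 1.483.

1.48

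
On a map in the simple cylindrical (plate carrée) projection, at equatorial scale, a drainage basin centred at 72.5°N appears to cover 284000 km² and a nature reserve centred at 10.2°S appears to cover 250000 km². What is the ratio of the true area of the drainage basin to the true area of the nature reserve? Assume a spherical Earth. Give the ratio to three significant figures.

On the plate carrée, areal scale = h·k = 1 × sec φ, so true area = apparent × cos φ.
True area of drainage basin: 284000 × cos(72.5°) = 284000 × 0.3007 = 85400 km².
True area of nature reserve: 250000 × cos(10.2°) = 250000 × 0.9842 = 246000 km².
Ratio = 85400 / 246000 ≈ 0.347.

0.347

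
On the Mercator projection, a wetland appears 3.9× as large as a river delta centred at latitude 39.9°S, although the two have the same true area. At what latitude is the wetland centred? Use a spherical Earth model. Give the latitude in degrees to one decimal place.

On Mercator, (apparent₁)/(apparent₂) = sec²φ₁ / sec²φ₂ when true areas are equal.
cos²φ₂ / cos²φ₁ = 3.9  ⇒  cos φ₁ = cos 39.9° / √3.9 = 0.7672/1.975 = 0.3885.
φ₁ = arccos(0.3885) ≈ 67.1°.

67.1°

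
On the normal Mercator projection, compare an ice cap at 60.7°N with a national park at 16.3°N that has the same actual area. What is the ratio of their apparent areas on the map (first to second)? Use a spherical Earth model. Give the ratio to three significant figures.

3.85

Mercator areal scale is sec²φ.
At 60.7°: sec²(60.7°) = 1/0.4894² = 4.175.
At 16.3°: sec²(16.3°) = 1/0.9598² = 1.086.
Ratio = 4.175/1.086 = cos²(16.3°)/cos²(60.7°) ≈ 3.85.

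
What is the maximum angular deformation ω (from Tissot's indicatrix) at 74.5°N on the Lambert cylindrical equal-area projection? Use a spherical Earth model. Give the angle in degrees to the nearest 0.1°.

120.2°

The Lambert cylindrical equal-area projection is the cylindrical equal-area projection with its standard parallel at the equator (φ₀ = 0). A cylindrical equal-area projection with standard parallel φ₀ has meridian scale h = cos φ / cos φ₀ and parallel scale k = cos φ₀ / cos φ (so areas are preserved, h·k = 1).
At 74.5°: h = 0.2672, k = 3.742; principal scales a = 3.742, b = 0.2672.
sin(ω/2) = (a − b)/(a + b) = 3.475/4.009 = 0.8667, so ω = 2 arcsin(0.8667) ≈ 120.2°.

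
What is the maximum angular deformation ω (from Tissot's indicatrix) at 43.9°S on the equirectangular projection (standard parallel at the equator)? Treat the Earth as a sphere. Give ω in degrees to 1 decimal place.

18.7°

For the equirectangular projection with φ₀ = 0 (plate carrée), h = 1 along meridians and k = sec φ along parallels.
At 43.9°: h = 1.000, k = 1.388; principal scales a = 1.388, b = 1.000.
sin(ω/2) = (a − b)/(a + b) = 0.3878/2.388 = 0.1624, so ω = 2 arcsin(0.1624) ≈ 18.7°.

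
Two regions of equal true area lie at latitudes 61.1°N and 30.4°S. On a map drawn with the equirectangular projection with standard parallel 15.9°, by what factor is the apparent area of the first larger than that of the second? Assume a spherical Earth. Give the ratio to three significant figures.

With standard parallel φ₀ = 15.9°, the equirectangular projection gives x = Rλ cos φ₀, y = Rφ, so h = 1 and k = cos 15.9° / cos φ.
Areal scale at 61.1°: h·k = 1.000 × 1.990 = 1.990.
Areal scale at 30.4°: h·k = 1.000 × 1.115 = 1.115.
Ratio = 1.990/1.115 ≈ 1.78.

1.78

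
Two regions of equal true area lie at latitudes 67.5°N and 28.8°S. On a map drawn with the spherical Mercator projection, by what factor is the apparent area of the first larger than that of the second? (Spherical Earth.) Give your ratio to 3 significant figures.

Mercator areal scale is sec²φ.
At 67.5°: sec²(67.5°) = 1/0.3827² = 6.828.
At 28.8°: sec²(28.8°) = 1/0.8763² = 1.302.
Ratio = 6.828/1.302 = cos²(28.8°)/cos²(67.5°) ≈ 5.24.

5.24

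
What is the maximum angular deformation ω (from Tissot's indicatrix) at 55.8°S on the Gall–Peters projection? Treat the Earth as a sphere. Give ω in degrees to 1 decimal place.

26.1°

The Gall–Peters projection is cylindrical equal-area with φ₀ = 45°. Cylindrical equal-area (φ₀ = 45°): h = cos φ / cos 45° along meridians, k = cos 45° / cos φ along parallels; h·k = 1.
At 55.8°: h = 0.7949, k = 1.258; principal scales a = 1.258, b = 0.7949.
sin(ω/2) = (a − b)/(a + b) = 0.4631/2.053 = 0.2256, so ω = 2 arcsin(0.2256) ≈ 26.1°.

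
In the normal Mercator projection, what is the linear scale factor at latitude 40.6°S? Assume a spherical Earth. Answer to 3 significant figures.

1.32

For Mercator, h = k = sec φ (a conformal cylindrical projection has a single point scale, 1/cos φ).
k = 1/cos 40.6° = 1/0.7593 = 1.317.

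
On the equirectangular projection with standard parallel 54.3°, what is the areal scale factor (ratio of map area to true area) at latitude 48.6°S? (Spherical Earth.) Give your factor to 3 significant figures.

0.882

The equidistant cylindrical projection with φ₀ = 54.3° has h = 1 (meridians true) and k = cos φ₀ / cos φ along parallels.
Areal scale = h·k = 1 × cos φ₀ / cos φ; at 48.6°, h = 1.000, k = 0.8824, so h·k = 0.8824.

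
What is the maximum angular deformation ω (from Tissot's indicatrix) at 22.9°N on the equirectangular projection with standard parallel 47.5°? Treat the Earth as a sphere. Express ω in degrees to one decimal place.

In the equirectangular projection with standard parallel φ₀ = 47.5° (x = Rλ cos φ₀, y = Rφ), meridians are true-scale (h = 1) and the parallel scale is k = cos φ₀ / cos φ.
At 22.9°: h = 1.000, k = 0.7334; principal scales a = 1.000, b = 0.7334.
sin(ω/2) = (a − b)/(a + b) = 0.2666/1.733 = 0.1538, so ω = 2 arcsin(0.1538) ≈ 17.7°.

17.7°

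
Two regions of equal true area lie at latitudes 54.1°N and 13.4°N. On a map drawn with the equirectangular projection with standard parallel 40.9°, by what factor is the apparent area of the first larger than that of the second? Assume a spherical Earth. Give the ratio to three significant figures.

In the equirectangular projection with standard parallel φ₀ = 40.9° (x = Rλ cos φ₀, y = Rφ), meridians are true-scale (h = 1) and the parallel scale is k = cos φ₀ / cos φ.
Areal scale at 54.1°: h·k = 1.000 × 1.289 = 1.289.
Areal scale at 13.4°: h·k = 1.000 × 0.7770 = 0.7770.
Ratio = 1.289/0.7770 ≈ 1.66.

1.66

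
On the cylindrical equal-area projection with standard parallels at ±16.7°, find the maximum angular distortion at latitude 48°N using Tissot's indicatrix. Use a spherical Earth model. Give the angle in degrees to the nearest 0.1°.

40.2°

A cylindrical equal-area projection with standard parallel φ₀ has meridian scale h = cos φ / cos φ₀ and parallel scale k = cos φ₀ / cos φ (so areas are preserved, h·k = 1).
At 48°: h = 0.6986, k = 1.431; principal scales a = 1.431, b = 0.6986.
sin(ω/2) = (a − b)/(a + b) = 0.7328/2.130 = 0.3441, so ω = 2 arcsin(0.3441) ≈ 40.2°.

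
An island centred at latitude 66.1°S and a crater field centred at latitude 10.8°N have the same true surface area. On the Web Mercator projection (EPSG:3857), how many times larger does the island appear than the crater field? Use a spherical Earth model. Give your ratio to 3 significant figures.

5.88

Mercator areal scale is sec²φ.
At 66.1°: sec²(66.1°) = 1/0.4051² = 6.092.
At 10.8°: sec²(10.8°) = 1/0.9823² = 1.036.
Ratio = 6.092/1.036 = cos²(10.8°)/cos²(66.1°) ≈ 5.88.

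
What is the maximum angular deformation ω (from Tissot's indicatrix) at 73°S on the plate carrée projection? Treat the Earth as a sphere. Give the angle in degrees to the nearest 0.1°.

Plate carrée maps x = Rλ, y = Rφ. The meridian scale is h = 1 and the parallel scale is k = 1/cos φ = sec φ.
At 73°: h = 1.000, k = 3.420; principal scales a = 3.420, b = 1.000.
sin(ω/2) = (a − b)/(a + b) = 2.420/4.420 = 0.5475, so ω = 2 arcsin(0.5475) ≈ 66.4°.

66.4°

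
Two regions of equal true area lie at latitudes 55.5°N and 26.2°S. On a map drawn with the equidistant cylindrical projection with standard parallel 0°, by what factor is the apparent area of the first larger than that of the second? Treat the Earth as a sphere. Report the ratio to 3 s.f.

1.58

For the equirectangular projection with φ₀ = 0 (plate carrée), h = 1 along meridians and k = sec φ along parallels.
Areal scale at 55.5°: h·k = 1.000 × 1.766 = 1.766.
Areal scale at 26.2°: h·k = 1.000 × 1.115 = 1.115.
Ratio = 1.766/1.115 ≈ 1.58.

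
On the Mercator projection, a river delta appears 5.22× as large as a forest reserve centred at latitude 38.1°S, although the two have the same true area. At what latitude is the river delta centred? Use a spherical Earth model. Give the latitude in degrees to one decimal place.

69.9°

On Mercator, (apparent₁)/(apparent₂) = sec²φ₁ / sec²φ₂ when true areas are equal.
cos²φ₂ / cos²φ₁ = 5.22  ⇒  cos φ₁ = cos 38.1° / √5.22 = 0.7869/2.285 = 0.3444.
φ₁ = arccos(0.3444) ≈ 69.9°.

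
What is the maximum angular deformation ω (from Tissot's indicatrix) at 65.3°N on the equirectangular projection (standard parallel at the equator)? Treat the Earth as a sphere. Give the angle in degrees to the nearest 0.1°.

In the plate carrée (x = Rλ, y = Rφ), meridians are true-scale (h = 1) and parallels are stretched by k = sec φ.
At 65.3°: h = 1.000, k = 2.393; principal scales a = 2.393, b = 1.000.
sin(ω/2) = (a − b)/(a + b) = 1.393/3.393 = 0.4106, so ω = 2 arcsin(0.4106) ≈ 48.5°.

48.5°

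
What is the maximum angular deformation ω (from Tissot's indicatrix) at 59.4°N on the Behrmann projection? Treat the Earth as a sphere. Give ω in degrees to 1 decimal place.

58.2°

Behrmann is a cylindrical equal-area projection with standard parallels at ±30°. Cylindrical equal-area (φ₀ = 30°): h = cos φ / cos 30° along meridians, k = cos 30° / cos φ along parallels; h·k = 1.
At 59.4°: h = 0.5878, k = 1.701; principal scales a = 1.701, b = 0.5878.
sin(ω/2) = (a − b)/(a + b) = 1.113/2.289 = 0.4864, so ω = 2 arcsin(0.4864) ≈ 58.2°.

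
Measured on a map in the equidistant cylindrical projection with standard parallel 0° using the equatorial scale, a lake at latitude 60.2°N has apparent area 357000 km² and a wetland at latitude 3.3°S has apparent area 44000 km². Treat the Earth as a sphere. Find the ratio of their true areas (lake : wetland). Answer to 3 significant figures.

4.04

Plate carrée has h = 1 and k = sec φ, giving areal scale sec φ; true area = (apparent area) · cos φ.
True area of lake: 357000 × cos(60.2°) = 357000 × 0.4970 = 177400 km².
True area of wetland: 44000 × cos(3.3°) = 44000 × 0.9983 = 43930 km².
Ratio = 177400 / 43930 ≈ 4.04.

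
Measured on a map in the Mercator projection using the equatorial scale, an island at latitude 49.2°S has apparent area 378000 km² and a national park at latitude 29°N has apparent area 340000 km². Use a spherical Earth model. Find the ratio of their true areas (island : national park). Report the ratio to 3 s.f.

Since Mercator area scale is 1/cos²φ, the true area equals the apparent area multiplied by cos²φ.
True area of island: 378000 × cos²(49.2°) = 378000 × 0.4270 = 161400 km².
True area of national park: 340000 × cos²(29°) = 340000 × 0.7650 = 260100 km².
Ratio = 161400 / 260100 ≈ 0.621.

0.621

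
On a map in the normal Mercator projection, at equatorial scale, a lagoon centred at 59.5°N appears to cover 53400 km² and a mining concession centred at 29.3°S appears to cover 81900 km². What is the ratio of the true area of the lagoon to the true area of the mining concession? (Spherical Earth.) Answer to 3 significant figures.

Mercator's areal exaggeration is sec²φ; hence true area = (apparent area) · cos²φ.
True area of lagoon: 53400 × cos²(59.5°) = 53400 × 0.2576 = 13760 km².
True area of mining concession: 81900 × cos²(29.3°) = 81900 × 0.7605 = 62290 km².
Ratio = 13760 / 62290 ≈ 0.221.

0.221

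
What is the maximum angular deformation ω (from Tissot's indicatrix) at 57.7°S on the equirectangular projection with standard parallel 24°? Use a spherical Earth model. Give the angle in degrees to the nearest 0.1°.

The equidistant cylindrical projection with φ₀ = 24° has h = 1 (meridians true) and k = cos φ₀ / cos φ along parallels.
At 57.7°: h = 1.000, k = 1.710; principal scales a = 1.710, b = 1.000.
sin(ω/2) = (a − b)/(a + b) = 0.7096/2.710 = 0.2619, so ω = 2 arcsin(0.2619) ≈ 30.4°.

30.4°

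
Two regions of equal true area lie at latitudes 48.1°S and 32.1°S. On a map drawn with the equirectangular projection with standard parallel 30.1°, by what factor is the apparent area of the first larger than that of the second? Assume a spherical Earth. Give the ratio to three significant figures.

1.27

With standard parallel φ₀ = 30.1°, the equirectangular projection gives x = Rλ cos φ₀, y = Rφ, so h = 1 and k = cos 30.1° / cos φ.
Areal scale at 48.1°: h·k = 1.000 × 1.295 = 1.295.
Areal scale at 32.1°: h·k = 1.000 × 1.021 = 1.021.
Ratio = 1.295/1.021 ≈ 1.27.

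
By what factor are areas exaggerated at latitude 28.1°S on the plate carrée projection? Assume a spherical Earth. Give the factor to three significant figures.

For the equirectangular projection with φ₀ = 0 (plate carrée), h = 1 along meridians and k = sec φ along parallels.
Areal scale = h·k = 1 × sec φ; at 28.1°, h = 1.000, k = 1.134, so h·k = 1.134.

1.13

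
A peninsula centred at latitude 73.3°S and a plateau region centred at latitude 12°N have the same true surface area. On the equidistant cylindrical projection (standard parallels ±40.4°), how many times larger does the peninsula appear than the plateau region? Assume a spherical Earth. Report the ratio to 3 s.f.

3.40

The equidistant cylindrical projection with φ₀ = 40.4° has h = 1 (meridians true) and k = cos φ₀ / cos φ along parallels.
Areal scale at 73.3°: h·k = 1.000 × 2.650 = 2.650.
Areal scale at 12°: h·k = 1.000 × 0.7786 = 0.7786.
Ratio = 2.650/0.7786 ≈ 3.40.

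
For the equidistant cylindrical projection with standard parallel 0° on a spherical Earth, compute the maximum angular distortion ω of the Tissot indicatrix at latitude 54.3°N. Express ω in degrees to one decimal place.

For the equirectangular projection with φ₀ = 0 (plate carrée), h = 1 along meridians and k = sec φ along parallels.
At 54.3°: h = 1.000, k = 1.714; principal scales a = 1.714, b = 1.000.
sin(ω/2) = (a − b)/(a + b) = 0.7137/2.714 = 0.2630, so ω = 2 arcsin(0.2630) ≈ 30.5°.

30.5°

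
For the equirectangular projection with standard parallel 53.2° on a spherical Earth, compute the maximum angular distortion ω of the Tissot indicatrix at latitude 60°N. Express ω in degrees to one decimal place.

With standard parallel φ₀ = 53.2°, the equirectangular projection gives x = Rλ cos φ₀, y = Rφ, so h = 1 and k = cos 53.2° / cos φ.
At 60°: h = 1.000, k = 1.198; principal scales a = 1.198, b = 1.000.
sin(ω/2) = (a − b)/(a + b) = 0.1980/2.198 = 0.09010, so ω = 2 arcsin(0.09010) ≈ 10.3°.

10.3°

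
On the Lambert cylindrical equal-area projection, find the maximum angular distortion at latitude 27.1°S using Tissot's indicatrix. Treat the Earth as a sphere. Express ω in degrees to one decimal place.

13.3°

The Lambert cylindrical equal-area projection is the cylindrical equal-area projection with its standard parallel at the equator (φ₀ = 0). For cylindrical equal-area with standard parallel φ₀, h = cos φ / cos φ₀ and k = cos φ₀ / cos φ, so h·k = 1.
At 27.1°: h = 0.8902, k = 1.123; principal scales a = 1.123, b = 0.8902.
sin(ω/2) = (a − b)/(a + b) = 0.2331/2.014 = 0.1158, so ω = 2 arcsin(0.1158) ≈ 13.3°.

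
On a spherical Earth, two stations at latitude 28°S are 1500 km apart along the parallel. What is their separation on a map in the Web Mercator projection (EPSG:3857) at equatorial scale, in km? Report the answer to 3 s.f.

For Mercator, h = k = sec φ (a conformal cylindrical projection has a single point scale, 1/cos φ).
Along the parallel, k = sec 28° = 1/0.8829 = 1.133.
Map distance = 1500 × 1.133 ≈ 1700 km.

1700 km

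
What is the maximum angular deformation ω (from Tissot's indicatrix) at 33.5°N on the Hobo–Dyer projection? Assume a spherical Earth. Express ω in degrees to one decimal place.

5.7°

Hobo–Dyer is a cylindrical equal-area projection with standard parallels at ±37.5°. A cylindrical equal-area projection with standard parallel φ₀ has meridian scale h = cos φ / cos φ₀ and parallel scale k = cos φ₀ / cos φ (so areas are preserved, h·k = 1).
At 33.5°: h = 1.051, k = 0.9514; principal scales a = 1.051, b = 0.9514.
sin(ω/2) = (a − b)/(a + b) = 0.09970/2.002 = 0.04979, so ω = 2 arcsin(0.04979) ≈ 5.7°.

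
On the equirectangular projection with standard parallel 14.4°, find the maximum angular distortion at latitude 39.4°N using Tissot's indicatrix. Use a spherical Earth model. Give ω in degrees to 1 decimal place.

12.9°

The equidistant cylindrical projection with φ₀ = 14.4° has h = 1 (meridians true) and k = cos φ₀ / cos φ along parallels.
At 39.4°: h = 1.000, k = 1.253; principal scales a = 1.253, b = 1.000.
sin(ω/2) = (a − b)/(a + b) = 0.2535/2.253 = 0.1125, so ω = 2 arcsin(0.1125) ≈ 12.9°.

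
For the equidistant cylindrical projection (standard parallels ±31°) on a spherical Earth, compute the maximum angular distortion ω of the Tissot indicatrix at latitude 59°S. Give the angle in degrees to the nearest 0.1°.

28.9°

With standard parallel φ₀ = 31°, the equirectangular projection gives x = Rλ cos φ₀, y = Rφ, so h = 1 and k = cos 31° / cos φ.
At 59°: h = 1.000, k = 1.664; principal scales a = 1.664, b = 1.000.
sin(ω/2) = (a − b)/(a + b) = 0.6643/2.664 = 0.2493, so ω = 2 arcsin(0.2493) ≈ 28.9°.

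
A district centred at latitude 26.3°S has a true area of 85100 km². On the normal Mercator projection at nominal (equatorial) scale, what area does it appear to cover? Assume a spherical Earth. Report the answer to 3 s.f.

106000 km²

Mercator is conformal, so the point scale is isotropic: h = k = sec φ = 1/cos φ.
Areal scale = k² = sec²φ = 1/cos²(26.3°) = 1/0.8965² = 1.244.
Apparent area = 85100 × 1.244 ≈ 106000 km².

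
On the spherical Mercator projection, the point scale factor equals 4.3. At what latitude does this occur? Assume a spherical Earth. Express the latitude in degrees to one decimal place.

Mercator scale is k = sec φ = 1/cos φ.
1/cos φ = 4.3  ⇒  cos φ = 0.2326  ⇒  φ = arccos(0.2326) ≈ 76.6°.

76.6°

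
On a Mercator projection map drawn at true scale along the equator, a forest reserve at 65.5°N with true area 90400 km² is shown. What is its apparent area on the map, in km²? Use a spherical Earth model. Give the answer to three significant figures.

526000 km²

Mercator is conformal, so the point scale is isotropic: h = k = sec φ = 1/cos φ.
Areal scale = k² = sec²φ = 1/cos²(65.5°) = 1/0.4147² = 5.815.
Apparent area = 90400 × 5.815 ≈ 526000 km².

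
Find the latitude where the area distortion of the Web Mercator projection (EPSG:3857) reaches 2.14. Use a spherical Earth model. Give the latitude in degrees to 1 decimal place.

Mercator areal scale is sec²φ.
sec²φ = 2.14  ⇒  cos²φ = 0.4673  ⇒  cos φ = 0.6836.
φ = arccos(0.6836) ≈ 46.9°.

46.9°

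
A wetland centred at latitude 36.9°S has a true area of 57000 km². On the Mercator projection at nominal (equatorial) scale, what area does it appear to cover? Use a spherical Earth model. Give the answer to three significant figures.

89100 km²

Mercator is conformal, so the point scale is isotropic: h = k = sec φ = 1/cos φ.
Areal scale = k² = sec²φ = 1/cos²(36.9°) = 1/0.7997² = 1.564.
Apparent area = 57000 × 1.564 ≈ 89100 km².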